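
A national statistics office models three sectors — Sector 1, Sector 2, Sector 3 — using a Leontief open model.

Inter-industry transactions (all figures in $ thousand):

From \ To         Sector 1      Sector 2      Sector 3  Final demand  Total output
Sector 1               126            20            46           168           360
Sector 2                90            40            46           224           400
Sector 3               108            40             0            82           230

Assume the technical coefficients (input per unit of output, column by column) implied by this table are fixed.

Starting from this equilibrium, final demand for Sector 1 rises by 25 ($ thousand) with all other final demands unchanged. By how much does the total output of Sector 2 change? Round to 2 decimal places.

Technical coefficients a_ij = z_ij / X_j:
  a_11 = 126/360 = 0.35, a_21 = 90/360 = 0.25, a_31 = 108/360 = 0.30
  a_12 = 20/400 = 0.05, a_22 = 40/400 = 0.10, a_32 = 40/400 = 0.10
  a_13 = 46/230 = 0.20, a_23 = 46/230 = 0.20, a_33 = 0/230 = 0.00
I − A =
  [   0.65    -0.05    -0.20]
  [  -0.25     0.90    -0.20]
  [  -0.30    -0.10     1.00]
Cofactors of I−A, C_ij = (−1)^(i+j)·(minor ij) (rows/columns in the sector order above):
  C_11 = (0.90)(1.00) − (-0.20)(-0.10) = 0.8800
  C_12 = −[(-0.25)(1.00) − (-0.20)(-0.30)] = 0.3100
  C_13 = (-0.25)(-0.10) − (0.90)(-0.30) = 0.2950
  C_21 = −[(-0.05)(1.00) − (-0.20)(-0.10)] = 0.0700
  C_22 = (0.65)(1.00) − (-0.20)(-0.30) = 0.5900
  C_23 = −[(0.65)(-0.10) − (-0.05)(-0.30)] = 0.0800
  C_31 = (-0.05)(-0.20) − (-0.20)(0.90) = 0.1900
  C_32 = −[(0.65)(-0.20) − (-0.20)(-0.25)] = 0.1800
  C_33 = (0.65)(0.90) − (-0.05)(-0.25) = 0.5725
det(I−A) = Σ_j (I−A)_1j·C_1j = (0.65)(0.8800) + (-0.05)(0.3100) + (-0.20)(0.2950) = 0.4975
adj(I−A) = Cᵀ =
  [ 0.8800   0.0700   0.1900]
  [ 0.3100   0.5900   0.1800]
  [ 0.2950   0.0800   0.5725]
(I − A)⁻¹ = adj(I−A) / det(I−A) ≈
  [   1.7688     0.1407     0.3819]
  [   0.6231     1.1859     0.3618]
  [   0.5930     0.1608     1.1508]
Δx = (I − A)⁻¹ Δd with Δd having +25 in the Sector 1 component and 0 elsewhere.
So Δx_2 = L_21 · (+25), where L_21 = adj(I−A)_21 / det(I−A) = 0.3100 / 0.4975.
Δx_2 = 0.3100 × (+25) / 0.4975 = 7.75 / 0.4975 ≈ 15.58.

Δx_2 = 15.58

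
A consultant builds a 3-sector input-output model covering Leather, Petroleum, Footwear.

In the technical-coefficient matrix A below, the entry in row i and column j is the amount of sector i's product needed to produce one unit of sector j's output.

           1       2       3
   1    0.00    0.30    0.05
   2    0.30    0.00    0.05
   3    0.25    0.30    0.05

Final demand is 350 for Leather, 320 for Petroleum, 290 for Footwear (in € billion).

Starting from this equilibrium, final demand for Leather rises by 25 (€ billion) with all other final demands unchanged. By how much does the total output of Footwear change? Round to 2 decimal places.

I − A =
  [   1.00    -0.30    -0.05]
  [  -0.30     1.00    -0.05]
  [  -0.25    -0.30     0.95]
Cofactors of I−A, C_ij = (−1)^(i+j)·(minor ij) (rows/columns in the sector order above):
  C_11 = (1.00)(0.95) − (-0.05)(-0.30) = 0.9350
  C_12 = −[(-0.30)(0.95) − (-0.05)(-0.25)] = 0.2975
  C_13 = (-0.30)(-0.30) − (1.00)(-0.25) = 0.3400
  C_21 = −[(-0.30)(0.95) − (-0.05)(-0.30)] = 0.3000
  C_22 = (1.00)(0.95) − (-0.05)(-0.25) = 0.9375
  C_23 = −[(1.00)(-0.30) − (-0.30)(-0.25)] = 0.3750
  C_31 = (-0.30)(-0.05) − (-0.05)(1.00) = 0.0650
  C_32 = −[(1.00)(-0.05) − (-0.05)(-0.30)] = 0.0650
  C_33 = (1.00)(1.00) − (-0.30)(-0.30) = 0.9100
det(I−A) = Σ_j (I−A)_1j·C_1j = (1.00)(0.9350) + (-0.30)(0.2975) + (-0.05)(0.3400) = 0.82875
adj(I−A) = Cᵀ =
  [ 0.9350   0.3000   0.0650]
  [ 0.2975   0.9375   0.0650]
  [ 0.3400   0.3750   0.9100]
(I − A)⁻¹ = adj(I−A) / det(I−A) ≈
  [   1.1282     0.3620     0.0784]
  [   0.3590     1.1312     0.0784]
  [   0.4103     0.4525     1.0980]
Δx = (I − A)⁻¹ Δd with Δd having +25 in the Leather component and 0 elsewhere.
So Δx_3 = L_31 · (+25), where L_31 = adj(I−A)_31 / det(I−A) = 0.3400 / 0.82875.
Δx_3 = 0.3400 × (+25) / 0.82875 = 8.50 / 0.82875 ≈ 10.26.

Δx_3 = 10.26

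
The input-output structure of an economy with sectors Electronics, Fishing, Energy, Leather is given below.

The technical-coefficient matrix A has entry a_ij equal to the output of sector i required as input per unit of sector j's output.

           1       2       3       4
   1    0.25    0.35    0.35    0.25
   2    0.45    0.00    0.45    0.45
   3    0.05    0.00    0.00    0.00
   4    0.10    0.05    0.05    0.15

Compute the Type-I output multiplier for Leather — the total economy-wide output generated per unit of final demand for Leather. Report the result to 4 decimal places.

I − A =
  [   0.75    -0.35    -0.35    -0.25]
  [  -0.45     1.00    -0.45    -0.45]
  [  -0.05     0.00     1.00     0.00]
  [  -0.10    -0.05    -0.05     0.85]
Compute the cofactors C_ij = (−1)^(i+j)·(3×3 minor ij) of I−A; the adjugate is their transpose:
adj(I−A) = Cᵀ =
  [ 0.827500   0.310000   0.449500   0.407500]
  [ 0.447750   0.597000   0.447750   0.447750]
  [ 0.041375   0.015500   0.440375   0.020375]
  [ 0.126125   0.072500   0.105125   0.567125]
det(I−A) = Σ_j (I−A)_1j·C_1j = (0.75)(0.827500) + (-0.35)(0.447750) + (-0.35)(0.041375) + (-0.25)(0.126125) = 0.4179
(I − A)⁻¹ = adj(I−A) / det(I−A) ≈
  [   1.98014     0.74180     1.07562     0.97511]
  [   1.07143     1.42857     1.07143     1.07143]
  [   0.09901     0.03709     1.05378     0.04876]
  [   0.30181     0.17349     0.25156     1.35708]
The output multiplier for sector j is the column-j sum of the Leontief inverse (I − A)⁻¹ = adj(I−A) / det(I−A).
Column 4 of adj(I−A): (0.407500, 0.447750, 0.020375, 0.567125); det(I−A) = 0.4179.
m_4 = (0.407500 + 0.447750 + 0.020375 + 0.567125) / 0.4179 = 1.44275 / 0.4179 ≈ 3.4524.

m_4 = 3.4524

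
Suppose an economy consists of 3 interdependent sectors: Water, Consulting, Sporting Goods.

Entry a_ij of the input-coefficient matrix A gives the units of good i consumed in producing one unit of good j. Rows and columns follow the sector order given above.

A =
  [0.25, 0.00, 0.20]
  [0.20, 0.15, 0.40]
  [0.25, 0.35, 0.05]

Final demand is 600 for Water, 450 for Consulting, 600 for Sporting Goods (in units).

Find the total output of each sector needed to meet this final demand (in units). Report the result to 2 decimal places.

I − A =
  [   0.75     0.00    -0.20]
  [  -0.20     0.85    -0.40]
  [  -0.25    -0.35     0.95]
Cofactors of I−A, C_ij = (−1)^(i+j)·(minor ij) (rows/columns in the sector order above):
  C_11 = (0.85)(0.95) − (-0.40)(-0.35) = 0.6675
  C_12 = −[(-0.20)(0.95) − (-0.40)(-0.25)] = 0.2900
  C_13 = (-0.20)(-0.35) − (0.85)(-0.25) = 0.2825
  C_21 = −[(0.00)(0.95) − (-0.20)(-0.35)] = 0.0700
  C_22 = (0.75)(0.95) − (-0.20)(-0.25) = 0.6625
  C_23 = −[(0.75)(-0.35) − (0.00)(-0.25)] = 0.2625
  C_31 = (0.00)(-0.40) − (-0.20)(0.85) = 0.1700
  C_32 = −[(0.75)(-0.40) − (-0.20)(-0.20)] = 0.3400
  C_33 = (0.75)(0.85) − (0.00)(-0.20) = 0.6375
det(I−A) = Σ_j (I−A)_1j·C_1j = (0.75)(0.6675) + (0.00)(0.2900) + (-0.20)(0.2825) = 0.444125
adj(I−A) = Cᵀ =
  [ 0.6675   0.0700   0.1700]
  [ 0.2900   0.6625   0.3400]
  [ 0.2825   0.2625   0.6375]
(I − A)⁻¹ = adj(I−A) / det(I−A) ≈
  [   1.5030     0.1576     0.3828]
  [   0.6530     1.4917     0.7656]
  [   0.6361     0.5910     1.4354]
x = (I − A)⁻¹ d = adj(I−A)·d / det(I−A), with det(I−A) = 0.444125:
  x_1 = (0.6675·600 + 0.0700·450 + 0.1700·600) / 0.444125 = 534.00 / 0.444125 ≈ 1202.36
  x_2 = (0.2900·600 + 0.6625·450 + 0.3400·600) / 0.444125 = 676.125 / 0.444125 ≈ 1522.38
  x_3 = (0.2825·600 + 0.2625·450 + 0.6375·600) / 0.444125 = 670.125 / 0.444125 ≈ 1508.87

x_1 = 1202.36, x_2 = 1522.38, x_3 = 1508.87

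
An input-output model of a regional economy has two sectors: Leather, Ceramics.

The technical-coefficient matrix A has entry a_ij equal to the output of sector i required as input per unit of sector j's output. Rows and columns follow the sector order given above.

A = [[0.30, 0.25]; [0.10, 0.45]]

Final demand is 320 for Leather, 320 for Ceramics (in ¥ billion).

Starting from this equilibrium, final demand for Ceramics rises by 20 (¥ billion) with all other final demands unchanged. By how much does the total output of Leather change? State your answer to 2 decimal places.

I − A =
  [   0.70    -0.25]
  [  -0.10     0.55]
det(I−A) = (0.70)(0.55) − (-0.25)(-0.10) = 0.3600
adj(I−A) = [[0.55, 0.25], [0.10, 0.70]]
(I − A)⁻¹ = adj(I−A) / det(I−A) ≈
  [   1.5278     0.6944]
  [   0.2778     1.9444]
Δx = (I − A)⁻¹ Δd with Δd having +20 in the Ceramics component and 0 elsewhere.
So Δx_1 = L_12 · (+20), where L_12 = adj(I−A)_12 / det(I−A) = 0.25 / 0.3600.
Δx_1 = 0.25 × (+20) / 0.3600 = 5.00 / 0.3600 ≈ 13.89.

Δx_1 = 13.89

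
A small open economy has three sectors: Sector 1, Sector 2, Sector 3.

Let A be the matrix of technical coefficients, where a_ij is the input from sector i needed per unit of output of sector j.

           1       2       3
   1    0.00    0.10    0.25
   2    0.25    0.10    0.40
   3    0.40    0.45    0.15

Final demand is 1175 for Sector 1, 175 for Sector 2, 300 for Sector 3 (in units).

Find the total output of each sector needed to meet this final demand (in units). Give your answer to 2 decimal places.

x_1 = 1865.43, x_2 = 1647.22, x_3 = 2102.85

I − A =
  [   1.00    -0.10    -0.25]
  [  -0.25     0.90    -0.40]
  [  -0.40    -0.45     0.85]
Cofactors of I−A, C_ij = (−1)^(i+j)·(minor ij) (rows/columns in the sector order above):
  C_11 = (0.90)(0.85) − (-0.40)(-0.45) = 0.5850
  C_12 = −[(-0.25)(0.85) − (-0.40)(-0.40)] = 0.3725
  C_13 = (-0.25)(-0.45) − (0.90)(-0.40) = 0.4725
  C_21 = −[(-0.10)(0.85) − (-0.25)(-0.45)] = 0.1975
  C_22 = (1.00)(0.85) − (-0.25)(-0.40) = 0.7500
  C_23 = −[(1.00)(-0.45) − (-0.10)(-0.40)] = 0.4900
  C_31 = (-0.10)(-0.40) − (-0.25)(0.90) = 0.2650
  C_32 = −[(1.00)(-0.40) − (-0.25)(-0.25)] = 0.4625
  C_33 = (1.00)(0.90) − (-0.10)(-0.25) = 0.8750
det(I−A) = Σ_j (I−A)_1j·C_1j = (1.00)(0.5850) + (-0.10)(0.3725) + (-0.25)(0.4725) = 0.429625
adj(I−A) = Cᵀ =
  [ 0.5850   0.1975   0.2650]
  [ 0.3725   0.7500   0.4625]
  [ 0.4725   0.4900   0.8750]
(I − A)⁻¹ = adj(I−A) / det(I−A) ≈
  [   1.3617     0.4597     0.6168]
  [   0.8670     1.7457     1.0765]
  [   1.0998     1.1405     2.0367]
x = (I − A)⁻¹ d = adj(I−A)·d / det(I−A), with det(I−A) = 0.429625:
  x_1 = (0.5850·1175 + 0.1975·175 + 0.2650·300) / 0.429625 = 801.4375 / 0.429625 ≈ 1865.43
  x_2 = (0.3725·1175 + 0.7500·175 + 0.4625·300) / 0.429625 = 707.6875 / 0.429625 ≈ 1647.22
  x_3 = (0.4725·1175 + 0.4900·175 + 0.8750·300) / 0.429625 = 903.4375 / 0.429625 ≈ 2102.85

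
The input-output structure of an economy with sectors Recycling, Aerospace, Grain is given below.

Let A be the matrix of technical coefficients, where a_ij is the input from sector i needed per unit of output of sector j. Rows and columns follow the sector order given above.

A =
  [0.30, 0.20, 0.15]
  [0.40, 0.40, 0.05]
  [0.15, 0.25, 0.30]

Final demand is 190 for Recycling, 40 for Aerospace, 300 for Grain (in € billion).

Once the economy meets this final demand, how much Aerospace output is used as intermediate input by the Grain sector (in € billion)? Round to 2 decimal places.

I − A =
  [   0.70    -0.20    -0.15]
  [  -0.40     0.60    -0.05]
  [  -0.15    -0.25     0.70]
Cofactors of I−A, C_ij = (−1)^(i+j)·(minor ij) (rows/columns in the sector order above):
  C_11 = (0.60)(0.70) − (-0.05)(-0.25) = 0.4075
  C_12 = −[(-0.40)(0.70) − (-0.05)(-0.15)] = 0.2875
  C_13 = (-0.40)(-0.25) − (0.60)(-0.15) = 0.1900
  C_21 = −[(-0.20)(0.70) − (-0.15)(-0.25)] = 0.1775
  C_22 = (0.70)(0.70) − (-0.15)(-0.15) = 0.4675
  C_23 = −[(0.70)(-0.25) − (-0.20)(-0.15)] = 0.2050
  C_31 = (-0.20)(-0.05) − (-0.15)(0.60) = 0.1000
  C_32 = −[(0.70)(-0.05) − (-0.15)(-0.40)] = 0.0950
  C_33 = (0.70)(0.60) − (-0.20)(-0.40) = 0.3400
det(I−A) = Σ_j (I−A)_1j·C_1j = (0.70)(0.4075) + (-0.20)(0.2875) + (-0.15)(0.1900) = 0.19925
adj(I−A) = Cᵀ =
  [ 0.4075   0.1775   0.1000]
  [ 0.2875   0.4675   0.0950]
  [ 0.1900   0.2050   0.3400]
(I − A)⁻¹ = adj(I−A) / det(I−A) ≈
  [   2.0452     0.8908     0.5019]
  [   1.4429     2.3463     0.4768]
  [   0.9536     1.0289     1.7064]
First solve x = (I − A)⁻¹ d = adj(I−A)·d / det(I−A); in particular x_3 = (0.1900·190 + 0.2050·40 + 0.3400·300) / 0.19925 = 146.30 / 0.19925 ≈ 734.2535.
Intermediate flow from 2 to 3: z_23 = a_23 · x_3 = 0.05 × 146.30 / 0.19925 = 7.315 / 0.19925 ≈ 36.71.

z_23 = 36.71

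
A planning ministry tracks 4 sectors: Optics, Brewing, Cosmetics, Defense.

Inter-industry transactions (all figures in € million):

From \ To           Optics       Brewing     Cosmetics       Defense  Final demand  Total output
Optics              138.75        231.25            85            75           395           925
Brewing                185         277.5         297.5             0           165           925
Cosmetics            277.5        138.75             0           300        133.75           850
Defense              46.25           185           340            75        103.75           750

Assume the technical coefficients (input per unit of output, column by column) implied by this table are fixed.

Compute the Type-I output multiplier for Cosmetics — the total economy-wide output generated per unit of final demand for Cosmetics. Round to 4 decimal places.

m_3 = 4.5895

Technical coefficients a_ij = z_ij / X_j:
  a_11 = 138.75/925 = 0.15, a_21 = 185/925 = 0.20, a_31 = 277.5/925 = 0.30, a_41 = 46.25/925 = 0.05
  a_12 = 231.25/925 = 0.25, a_22 = 277.5/925 = 0.30, a_32 = 138.75/925 = 0.15, a_42 = 185/925 = 0.20
  a_13 = 85/850 = 0.10, a_23 = 297.5/850 = 0.35, a_33 = 0/850 = 0.00, a_43 = 340/850 = 0.40
  a_14 = 75/750 = 0.10, a_24 = 0/750 = 0.00, a_34 = 300/750 = 0.40, a_44 = 75/750 = 0.10
I − A =
  [   0.85    -0.25    -0.10    -0.10]
  [  -0.20     0.70    -0.35     0.00]
  [  -0.30    -0.15     1.00    -0.40]
  [  -0.05    -0.20    -0.40     0.90]
Compute the cofactors C_ij = (−1)^(i+j)·(3×3 minor ij) of I−A; the adjugate is their transpose:
adj(I−A) = Cᵀ =
  [ 0.442750   0.232500   0.176750   0.127750]
  [ 0.249500   0.583000   0.292000   0.157500]
  [ 0.246000   0.260500   0.483000   0.242000]
  [ 0.189375   0.258250   0.289375   0.450125]
det(I−A) = Σ_j (I−A)_1j·C_1j = (0.85)(0.442750) + (-0.25)(0.249500) + (-0.10)(0.246000) + (-0.10)(0.189375) = 0.270425
(I − A)⁻¹ = adj(I−A) / det(I−A) ≈
  [   1.63724     0.85976     0.65360     0.47240]
  [   0.92262     2.15587     1.07978     0.58242]
  [   0.90968     0.96330     1.78608     0.89489]
  [   0.70029     0.95498     1.07007     1.66451]
The output multiplier for sector j is the column-j sum of the Leontief inverse (I − A)⁻¹ = adj(I−A) / det(I−A).
Column 3 of adj(I−A): (0.176750, 0.292000, 0.483000, 0.289375); det(I−A) = 0.270425.
m_3 = (0.176750 + 0.292000 + 0.483000 + 0.289375) / 0.270425 = 1.241125 / 0.270425 ≈ 4.5895.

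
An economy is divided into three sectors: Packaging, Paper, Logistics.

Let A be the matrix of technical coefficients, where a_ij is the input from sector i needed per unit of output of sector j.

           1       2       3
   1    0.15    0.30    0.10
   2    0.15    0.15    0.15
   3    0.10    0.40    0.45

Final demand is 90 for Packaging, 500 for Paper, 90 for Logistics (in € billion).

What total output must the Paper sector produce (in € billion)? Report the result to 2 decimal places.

x_2 = 827.26

I − A =
  [   0.85    -0.30    -0.10]
  [  -0.15     0.85    -0.15]
  [  -0.10    -0.40     0.55]
Cofactors of I−A, C_ij = (−1)^(i+j)·(minor ij) (rows/columns in the sector order above):
  C_11 = (0.85)(0.55) − (-0.15)(-0.40) = 0.4075
  C_12 = −[(-0.15)(0.55) − (-0.15)(-0.10)] = 0.0975
  C_13 = (-0.15)(-0.40) − (0.85)(-0.10) = 0.1450
  C_21 = −[(-0.30)(0.55) − (-0.10)(-0.40)] = 0.2050
  C_22 = (0.85)(0.55) − (-0.10)(-0.10) = 0.4575
  C_23 = −[(0.85)(-0.40) − (-0.30)(-0.10)] = 0.3700
  C_31 = (-0.30)(-0.15) − (-0.10)(0.85) = 0.1300
  C_32 = −[(0.85)(-0.15) − (-0.10)(-0.15)] = 0.1425
  C_33 = (0.85)(0.85) − (-0.30)(-0.15) = 0.6775
det(I−A) = Σ_j (I−A)_1j·C_1j = (0.85)(0.4075) + (-0.30)(0.0975) + (-0.10)(0.1450) = 0.302625
adj(I−A) = Cᵀ =
  [ 0.4075   0.2050   0.1300]
  [ 0.0975   0.4575   0.1425]
  [ 0.1450   0.3700   0.6775]
(I − A)⁻¹ = adj(I−A) / det(I−A) ≈
  [   1.3466     0.6774     0.4296]
  [   0.3222     1.5118     0.4709]
  [   0.4791     1.2226     2.2387]
x = (I − A)⁻¹ d = adj(I−A)·d / det(I−A), with det(I−A) = 0.302625:
  x_1 = (0.4075·90 + 0.2050·500 + 0.1300·90) / 0.302625 = 150.875 / 0.302625 ≈ 498.55
  x_2 = (0.0975·90 + 0.4575·500 + 0.1425·90) / 0.302625 = 250.35 / 0.302625 ≈ 827.26
  x_3 = (0.1450·90 + 0.3700·500 + 0.6775·90) / 0.302625 = 259.025 / 0.302625 ≈ 855.93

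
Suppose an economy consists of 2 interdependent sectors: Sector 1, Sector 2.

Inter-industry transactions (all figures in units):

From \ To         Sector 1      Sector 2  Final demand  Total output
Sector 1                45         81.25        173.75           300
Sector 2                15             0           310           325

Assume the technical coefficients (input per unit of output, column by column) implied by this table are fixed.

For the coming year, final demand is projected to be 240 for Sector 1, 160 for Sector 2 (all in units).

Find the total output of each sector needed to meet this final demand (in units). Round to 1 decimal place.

Technical coefficients a_ij = z_ij / X_j:
  a_11 = 45/300 = 0.15, a_21 = 15/300 = 0.05
  a_12 = 81.25/325 = 0.25, a_22 = 0/325 = 0.00
I − A =
  [   0.85    -0.25]
  [  -0.05     1.00]
det(I−A) = (0.85)(1.00) − (-0.25)(-0.05) = 0.8375
adj(I−A) = [[1.00, 0.25], [0.05, 0.85]]
(I − A)⁻¹ = adj(I−A) / det(I−A) ≈
  [   1.1940     0.2985]
  [   0.0597     1.0149]
x = (I − A)⁻¹ d = adj(I−A)·d / det(I−A), with det(I−A) = 0.8375:
  x_1 = (1.00·240 + 0.25·160) / 0.8375 = 280.00 / 0.8375 ≈ 334.3
  x_2 = (0.05·240 + 0.85·160) / 0.8375 = 148.00 / 0.8375 ≈ 176.7

x_1 = 334.3, x_2 = 176.7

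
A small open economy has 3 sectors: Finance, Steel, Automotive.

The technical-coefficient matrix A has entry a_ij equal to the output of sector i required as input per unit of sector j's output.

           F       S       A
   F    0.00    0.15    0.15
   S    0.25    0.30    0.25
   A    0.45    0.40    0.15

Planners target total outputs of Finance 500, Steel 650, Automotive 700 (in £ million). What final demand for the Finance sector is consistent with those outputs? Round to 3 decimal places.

d_F = 297.500

I − A =
  [   1.00    -0.15    -0.15]
  [  -0.25     0.70    -0.25]
  [  -0.45    -0.40     0.85]
d = (I − A) x:
  d_F = (+1.00)·500 + (-0.15)·650 + (-0.15)·700 = 297.500
  d_S = (-0.25)·500 + (+0.70)·650 + (-0.25)·700 = 155.000
  d_A = (-0.45)·500 + (-0.40)·650 + (+0.85)·700 = 110.000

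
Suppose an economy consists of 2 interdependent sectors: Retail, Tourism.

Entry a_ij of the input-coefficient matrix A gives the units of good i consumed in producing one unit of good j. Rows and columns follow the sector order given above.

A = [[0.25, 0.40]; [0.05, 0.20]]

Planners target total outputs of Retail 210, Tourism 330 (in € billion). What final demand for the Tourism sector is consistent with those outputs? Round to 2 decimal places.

I − A =
  [   0.75    -0.40]
  [  -0.05     0.80]
d = (I − A) x:
  d_1 = (+0.75)·210 + (-0.40)·330 = 25.50
  d_2 = (-0.05)·210 + (+0.80)·330 = 253.50

d_2 = 253.50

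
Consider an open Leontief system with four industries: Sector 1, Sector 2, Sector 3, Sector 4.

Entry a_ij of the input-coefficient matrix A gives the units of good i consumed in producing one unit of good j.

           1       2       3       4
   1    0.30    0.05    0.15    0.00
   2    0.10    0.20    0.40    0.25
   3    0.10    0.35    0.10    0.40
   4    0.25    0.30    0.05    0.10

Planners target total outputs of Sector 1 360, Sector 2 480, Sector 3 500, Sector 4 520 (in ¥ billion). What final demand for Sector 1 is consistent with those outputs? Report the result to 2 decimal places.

I − A =
  [   0.70    -0.05    -0.15     0.00]
  [  -0.10     0.80    -0.40    -0.25]
  [  -0.10    -0.35     0.90    -0.40]
  [  -0.25    -0.30    -0.05     0.90]
d = (I − A) x:
  d_1 = (+0.70)·360 + (-0.05)·480 + (-0.15)·500 + (+0.00)·520 = 153.00
  d_2 = (-0.10)·360 + (+0.80)·480 + (-0.40)·500 + (-0.25)·520 = 18.00
  d_3 = (-0.10)·360 + (-0.35)·480 + (+0.90)·500 + (-0.40)·520 = 38.00
  d_4 = (-0.25)·360 + (-0.30)·480 + (-0.05)·500 + (+0.90)·520 = 209.00

d_1 = 153.00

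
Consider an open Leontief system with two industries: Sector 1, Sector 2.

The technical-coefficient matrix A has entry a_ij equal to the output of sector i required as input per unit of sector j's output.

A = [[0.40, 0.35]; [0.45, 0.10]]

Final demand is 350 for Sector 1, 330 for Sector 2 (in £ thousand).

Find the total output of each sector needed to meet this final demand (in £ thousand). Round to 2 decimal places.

x_1 = 1125.49, x_2 = 929.41

I − A =
  [   0.60    -0.35]
  [  -0.45     0.90]
det(I−A) = (0.60)(0.90) − (-0.35)(-0.45) = 0.3825
adj(I−A) = [[0.90, 0.35], [0.45, 0.60]]
(I − A)⁻¹ = adj(I−A) / det(I−A) ≈
  [   2.3529     0.9150]
  [   1.1765     1.5686]
x = (I − A)⁻¹ d = adj(I−A)·d / det(I−A), with det(I−A) = 0.3825:
  x_1 = (0.90·350 + 0.35·330) / 0.3825 = 430.50 / 0.3825 ≈ 1125.49
  x_2 = (0.45·350 + 0.60·330) / 0.3825 = 355.50 / 0.3825 ≈ 929.41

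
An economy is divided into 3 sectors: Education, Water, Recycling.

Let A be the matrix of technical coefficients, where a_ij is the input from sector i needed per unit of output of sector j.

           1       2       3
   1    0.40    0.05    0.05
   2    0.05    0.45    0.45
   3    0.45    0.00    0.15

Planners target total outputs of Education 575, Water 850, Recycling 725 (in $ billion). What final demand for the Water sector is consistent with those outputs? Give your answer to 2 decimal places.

d_2 = 112.50

I − A =
  [   0.60    -0.05    -0.05]
  [  -0.05     0.55    -0.45]
  [  -0.45     0.00     0.85]
d = (I − A) x:
  d_1 = (+0.60)·575 + (-0.05)·850 + (-0.05)·725 = 266.25
  d_2 = (-0.05)·575 + (+0.55)·850 + (-0.45)·725 = 112.50
  d_3 = (-0.45)·575 + (+0.00)·850 + (+0.85)·725 = 357.50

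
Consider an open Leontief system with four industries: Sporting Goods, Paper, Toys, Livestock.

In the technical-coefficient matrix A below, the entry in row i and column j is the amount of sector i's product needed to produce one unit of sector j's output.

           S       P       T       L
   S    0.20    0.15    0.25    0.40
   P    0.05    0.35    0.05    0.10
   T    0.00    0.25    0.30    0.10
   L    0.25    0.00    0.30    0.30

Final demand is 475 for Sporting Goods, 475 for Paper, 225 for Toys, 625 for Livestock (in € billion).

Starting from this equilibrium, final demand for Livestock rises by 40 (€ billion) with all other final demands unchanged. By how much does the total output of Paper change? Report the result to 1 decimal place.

Δx_P = 18.1

I − A =
  [   0.80    -0.15    -0.25    -0.40]
  [  -0.05     0.65    -0.05    -0.10]
  [   0.00    -0.25     0.70    -0.10]
  [  -0.25     0.00    -0.30     0.70]
Compute the cofactors C_ij = (−1)^(i+j)·(3×3 minor ij) of I−A; the adjugate is their transpose:
adj(I−A) = Cᵀ =
  [ 0.282750   0.142750   0.201500   0.210750]
  [ 0.041750   0.291750   0.068000   0.075250]
  [ 0.031250   0.118750   0.290000   0.076250]
  [ 0.114375   0.101875   0.196250   0.345625]
det(I−A) = Σ_j (I−A)_1j·C_1j = (0.80)(0.282750) + (-0.15)(0.041750) + (-0.25)(0.031250) + (-0.40)(0.114375) = 0.166375
(I − A)⁻¹ = adj(I−A) / det(I−A) ≈
  [   1.6995     0.8580     1.2111     1.2667]
  [   0.2509     1.7536     0.4087     0.4523]
  [   0.1878     0.7137     1.7431     0.4583]
  [   0.6875     0.6123     1.1796     2.0774]
Δx = (I − A)⁻¹ Δd with Δd having +40 in the Livestock component and 0 elsewhere.
So Δx_P = L_PL · (+40), where L_PL = adj(I−A)_PL / det(I−A) = 0.075250 / 0.166375.
Δx_P = 0.075250 × (+40) / 0.166375 = 3.01 / 0.166375 ≈ 18.1.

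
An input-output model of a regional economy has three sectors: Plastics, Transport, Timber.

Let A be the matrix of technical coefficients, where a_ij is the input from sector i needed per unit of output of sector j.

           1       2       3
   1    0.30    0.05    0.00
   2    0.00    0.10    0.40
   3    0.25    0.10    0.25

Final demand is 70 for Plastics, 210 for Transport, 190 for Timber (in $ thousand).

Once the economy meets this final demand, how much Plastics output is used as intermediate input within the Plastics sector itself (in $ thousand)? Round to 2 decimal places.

I − A =
  [   0.70    -0.05     0.00]
  [   0.00     0.90    -0.40]
  [  -0.25    -0.10     0.75]
Cofactors of I−A, C_ij = (−1)^(i+j)·(minor ij) (rows/columns in the sector order above):
  C_11 = (0.90)(0.75) − (-0.40)(-0.10) = 0.6350
  C_12 = −[(0.00)(0.75) − (-0.40)(-0.25)] = 0.1000
  C_13 = (0.00)(-0.10) − (0.90)(-0.25) = 0.2250
  C_21 = −[(-0.05)(0.75) − (0.00)(-0.10)] = 0.0375
  C_22 = (0.70)(0.75) − (0.00)(-0.25) = 0.5250
  C_23 = −[(0.70)(-0.10) − (-0.05)(-0.25)] = 0.0825
  C_31 = (-0.05)(-0.40) − (0.00)(0.90) = 0.0200
  C_32 = −[(0.70)(-0.40) − (0.00)(0.00)] = 0.2800
  C_33 = (0.70)(0.90) − (-0.05)(0.00) = 0.6300
det(I−A) = Σ_j (I−A)_1j·C_1j = (0.70)(0.6350) + (-0.05)(0.1000) + (0.00)(0.2250) = 0.4395
adj(I−A) = Cᵀ =
  [ 0.6350   0.0375   0.0200]
  [ 0.1000   0.5250   0.2800]
  [ 0.2250   0.0825   0.6300]
(I − A)⁻¹ = adj(I−A) / det(I−A) ≈
  [   1.4448     0.0853     0.0455]
  [   0.2275     1.1945     0.6371]
  [   0.5119     0.1877     1.4334]
First solve x = (I − A)⁻¹ d = adj(I−A)·d / det(I−A); in particular x_1 = (0.6350·70 + 0.0375·210 + 0.0200·190) / 0.4395 = 56.125 / 0.4395 ≈ 127.7019.
Intermediate flow from 1 to 1: z_11 = a_11 · x_1 = 0.30 × 56.125 / 0.4395 = 16.8375 / 0.4395 ≈ 38.31.

z_11 = 38.31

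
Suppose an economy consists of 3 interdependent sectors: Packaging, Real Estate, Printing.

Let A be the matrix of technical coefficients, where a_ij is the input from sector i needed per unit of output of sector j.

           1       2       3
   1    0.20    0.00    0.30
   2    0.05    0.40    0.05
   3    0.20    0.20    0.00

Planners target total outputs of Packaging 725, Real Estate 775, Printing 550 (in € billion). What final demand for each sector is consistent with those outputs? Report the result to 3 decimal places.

d_1 = 415.000, d_2 = 401.250, d_3 = 250.000

I − A =
  [   0.80     0.00    -0.30]
  [  -0.05     0.60    -0.05]
  [  -0.20    -0.20     1.00]
d = (I − A) x:
  d_1 = (+0.80)·725 + (+0.00)·775 + (-0.30)·550 = 415.000
  d_2 = (-0.05)·725 + (+0.60)·775 + (-0.05)·550 = 401.250
  d_3 = (-0.20)·725 + (-0.20)·775 + (+1.00)·550 = 250.000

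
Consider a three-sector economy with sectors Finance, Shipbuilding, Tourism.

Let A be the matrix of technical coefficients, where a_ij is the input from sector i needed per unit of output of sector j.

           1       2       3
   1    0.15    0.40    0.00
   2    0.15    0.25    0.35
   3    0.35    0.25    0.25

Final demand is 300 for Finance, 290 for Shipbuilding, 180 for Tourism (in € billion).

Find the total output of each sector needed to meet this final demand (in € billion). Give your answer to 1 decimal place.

x_1 = 822.3, x_2 = 997.3, x_3 = 956.2

I − A =
  [   0.85    -0.40     0.00]
  [  -0.15     0.75    -0.35]
  [  -0.35    -0.25     0.75]
Cofactors of I−A, C_ij = (−1)^(i+j)·(minor ij) (rows/columns in the sector order above):
  C_11 = (0.75)(0.75) − (-0.35)(-0.25) = 0.4750
  C_12 = −[(-0.15)(0.75) − (-0.35)(-0.35)] = 0.2350
  C_13 = (-0.15)(-0.25) − (0.75)(-0.35) = 0.3000
  C_21 = −[(-0.40)(0.75) − (0.00)(-0.25)] = 0.3000
  C_22 = (0.85)(0.75) − (0.00)(-0.35) = 0.6375
  C_23 = −[(0.85)(-0.25) − (-0.40)(-0.35)] = 0.3525
  C_31 = (-0.40)(-0.35) − (0.00)(0.75) = 0.1400
  C_32 = −[(0.85)(-0.35) − (0.00)(-0.15)] = 0.2975
  C_33 = (0.85)(0.75) − (-0.40)(-0.15) = 0.5775
det(I−A) = Σ_j (I−A)_1j·C_1j = (0.85)(0.4750) + (-0.40)(0.2350) + (0.00)(0.3000) = 0.30975
adj(I−A) = Cᵀ =
  [ 0.4750   0.3000   0.1400]
  [ 0.2350   0.6375   0.2975]
  [ 0.3000   0.3525   0.5775]
(I − A)⁻¹ = adj(I−A) / det(I−A) ≈
  [   1.5335     0.9685     0.4520]
  [   0.7587     2.0581     0.9605]
  [   0.9685     1.1380     1.8644]
x = (I − A)⁻¹ d = adj(I−A)·d / det(I−A), with det(I−A) = 0.30975:
  x_1 = (0.4750·300 + 0.3000·290 + 0.1400·180) / 0.30975 = 254.70 / 0.30975 ≈ 822.3
  x_2 = (0.2350·300 + 0.6375·290 + 0.2975·180) / 0.30975 = 308.925 / 0.30975 ≈ 997.3
  x_3 = (0.3000·300 + 0.3525·290 + 0.5775·180) / 0.30975 = 296.175 / 0.30975 ≈ 956.2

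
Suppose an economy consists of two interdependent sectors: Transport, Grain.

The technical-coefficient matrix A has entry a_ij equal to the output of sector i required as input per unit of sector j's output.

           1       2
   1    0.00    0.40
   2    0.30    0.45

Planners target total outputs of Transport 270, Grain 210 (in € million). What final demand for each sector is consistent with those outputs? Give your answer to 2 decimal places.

d_1 = 186.00, d_2 = 34.50

I − A =
  [   1.00    -0.40]
  [  -0.30     0.55]
d = (I − A) x:
  d_1 = (+1.00)·270 + (-0.40)·210 = 186.00
  d_2 = (-0.30)·270 + (+0.55)·210 = 34.50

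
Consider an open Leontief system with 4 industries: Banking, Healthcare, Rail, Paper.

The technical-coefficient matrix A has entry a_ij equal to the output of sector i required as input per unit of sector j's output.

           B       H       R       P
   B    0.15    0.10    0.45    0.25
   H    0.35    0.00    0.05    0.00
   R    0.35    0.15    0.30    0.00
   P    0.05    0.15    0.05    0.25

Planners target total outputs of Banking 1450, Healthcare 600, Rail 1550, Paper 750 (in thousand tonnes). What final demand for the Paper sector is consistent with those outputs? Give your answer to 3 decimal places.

d_P = 322.500

I − A =
  [   0.85    -0.10    -0.45    -0.25]
  [  -0.35     1.00    -0.05     0.00]
  [  -0.35    -0.15     0.70     0.00]
  [  -0.05    -0.15    -0.05     0.75]
d = (I − A) x:
  d_B = (+0.85)·1450 + (-0.10)·600 + (-0.45)·1550 + (-0.25)·750 = 287.500
  d_H = (-0.35)·1450 + (+1.00)·600 + (-0.05)·1550 + (+0.00)·750 = 15.000
  d_R = (-0.35)·1450 + (-0.15)·600 + (+0.70)·1550 + (+0.00)·750 = 487.500
  d_P = (-0.05)·1450 + (-0.15)·600 + (-0.05)·1550 + (+0.75)·750 = 322.500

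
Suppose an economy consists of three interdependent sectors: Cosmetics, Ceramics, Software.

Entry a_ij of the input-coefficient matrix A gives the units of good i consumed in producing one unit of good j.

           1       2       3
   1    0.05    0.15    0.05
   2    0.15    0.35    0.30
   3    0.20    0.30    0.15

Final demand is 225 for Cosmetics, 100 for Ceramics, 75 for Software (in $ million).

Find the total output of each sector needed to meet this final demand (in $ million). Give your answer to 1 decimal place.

I − A =
  [   0.95    -0.15    -0.05]
  [  -0.15     0.65    -0.30]
  [  -0.20    -0.30     0.85]
Cofactors of I−A, C_ij = (−1)^(i+j)·(minor ij) (rows/columns in the sector order above):
  C_11 = (0.65)(0.85) − (-0.30)(-0.30) = 0.4625
  C_12 = −[(-0.15)(0.85) − (-0.30)(-0.20)] = 0.1875
  C_13 = (-0.15)(-0.30) − (0.65)(-0.20) = 0.1750
  C_21 = −[(-0.15)(0.85) − (-0.05)(-0.30)] = 0.1425
  C_22 = (0.95)(0.85) − (-0.05)(-0.20) = 0.7975
  C_23 = −[(0.95)(-0.30) − (-0.15)(-0.20)] = 0.3150
  C_31 = (-0.15)(-0.30) − (-0.05)(0.65) = 0.0775
  C_32 = −[(0.95)(-0.30) − (-0.05)(-0.15)] = 0.2925
  C_33 = (0.95)(0.65) − (-0.15)(-0.15) = 0.5950
det(I−A) = Σ_j (I−A)_1j·C_1j = (0.95)(0.4625) + (-0.15)(0.1875) + (-0.05)(0.1750) = 0.4025
adj(I−A) = Cᵀ =
  [ 0.4625   0.1425   0.0775]
  [ 0.1875   0.7975   0.2925]
  [ 0.1750   0.3150   0.5950]
(I − A)⁻¹ = adj(I−A) / det(I−A) ≈
  [   1.1491     0.3540     0.1925]
  [   0.4658     1.9814     0.7267]
  [   0.4348     0.7826     1.4783]
x = (I − A)⁻¹ d = adj(I−A)·d / det(I−A), with det(I−A) = 0.4025:
  x_1 = (0.4625·225 + 0.1425·100 + 0.0775·75) / 0.4025 = 124.125 / 0.4025 ≈ 308.4
  x_2 = (0.1875·225 + 0.7975·100 + 0.2925·75) / 0.4025 = 143.875 / 0.4025 ≈ 357.5
  x_3 = (0.1750·225 + 0.3150·100 + 0.5950·75) / 0.4025 = 115.50 / 0.4025 ≈ 287.0

x_1 = 308.4, x_2 = 357.5, x_3 = 287.0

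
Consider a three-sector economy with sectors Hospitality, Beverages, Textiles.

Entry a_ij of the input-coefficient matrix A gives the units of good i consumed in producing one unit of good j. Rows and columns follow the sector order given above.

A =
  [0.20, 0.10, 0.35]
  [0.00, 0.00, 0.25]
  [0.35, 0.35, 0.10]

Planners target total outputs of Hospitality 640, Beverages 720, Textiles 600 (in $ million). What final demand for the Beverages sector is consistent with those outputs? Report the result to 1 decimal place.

d_B = 570.0

I − A =
  [   0.80    -0.10    -0.35]
  [   0.00     1.00    -0.25]
  [  -0.35    -0.35     0.90]
d = (I − A) x:
  d_H = (+0.80)·640 + (-0.10)·720 + (-0.35)·600 = 230.0
  d_B = (+0.00)·640 + (+1.00)·720 + (-0.25)·600 = 570.0
  d_T = (-0.35)·640 + (-0.35)·720 + (+0.90)·600 = 64.0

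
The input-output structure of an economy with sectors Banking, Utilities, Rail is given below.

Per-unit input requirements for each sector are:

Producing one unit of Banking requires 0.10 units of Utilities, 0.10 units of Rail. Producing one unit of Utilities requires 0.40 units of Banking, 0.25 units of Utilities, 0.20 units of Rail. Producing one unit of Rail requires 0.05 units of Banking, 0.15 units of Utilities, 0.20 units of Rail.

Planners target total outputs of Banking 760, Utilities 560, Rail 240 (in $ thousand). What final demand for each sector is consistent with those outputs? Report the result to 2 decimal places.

I − A =
  [   1.00    -0.40    -0.05]
  [  -0.10     0.75    -0.15]
  [  -0.10    -0.20     0.80]
d = (I − A) x:
  d_1 = (+1.00)·760 + (-0.40)·560 + (-0.05)·240 = 524.00
  d_2 = (-0.10)·760 + (+0.75)·560 + (-0.15)·240 = 308.00
  d_3 = (-0.10)·760 + (-0.20)·560 + (+0.80)·240 = 4.00

d_1 = 524.00, d_2 = 308.00, d_3 = 4.00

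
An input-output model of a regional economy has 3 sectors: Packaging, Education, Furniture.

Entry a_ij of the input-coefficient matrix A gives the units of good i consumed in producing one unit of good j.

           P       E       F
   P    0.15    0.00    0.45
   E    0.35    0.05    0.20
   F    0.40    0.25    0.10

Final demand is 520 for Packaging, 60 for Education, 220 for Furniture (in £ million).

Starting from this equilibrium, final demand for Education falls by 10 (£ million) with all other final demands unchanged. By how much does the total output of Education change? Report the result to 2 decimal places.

I − A =
  [   0.85     0.00    -0.45]
  [  -0.35     0.95    -0.20]
  [  -0.40    -0.25     0.90]
Cofactors of I−A, C_ij = (−1)^(i+j)·(minor ij) (rows/columns in the sector order above):
  C_11 = (0.95)(0.90) − (-0.20)(-0.25) = 0.8050
  C_12 = −[(-0.35)(0.90) − (-0.20)(-0.40)] = 0.3950
  C_13 = (-0.35)(-0.25) − (0.95)(-0.40) = 0.4675
  C_21 = −[(0.00)(0.90) − (-0.45)(-0.25)] = 0.1125
  C_22 = (0.85)(0.90) − (-0.45)(-0.40) = 0.5850
  C_23 = −[(0.85)(-0.25) − (0.00)(-0.40)] = 0.2125
  C_31 = (0.00)(-0.20) − (-0.45)(0.95) = 0.4275
  C_32 = −[(0.85)(-0.20) − (-0.45)(-0.35)] = 0.3275
  C_33 = (0.85)(0.95) − (0.00)(-0.35) = 0.8075
det(I−A) = Σ_j (I−A)_1j·C_1j = (0.85)(0.8050) + (0.00)(0.3950) + (-0.45)(0.4675) = 0.473875
adj(I−A) = Cᵀ =
  [ 0.8050   0.1125   0.4275]
  [ 0.3950   0.5850   0.3275]
  [ 0.4675   0.2125   0.8075]
(I − A)⁻¹ = adj(I−A) / det(I−A) ≈
  [   1.6988     0.2374     0.9021]
  [   0.8336     1.2345     0.6911]
  [   0.9865     0.4484     1.7040]
Δx = (I − A)⁻¹ Δd with Δd having -10 in the Education component and 0 elsewhere.
So Δx_E = L_EE · (-10), where L_EE = adj(I−A)_EE / det(I−A) = 0.5850 / 0.473875.
Δx_E = 0.5850 × (-10) / 0.473875 = -5.85 / 0.473875 ≈ -12.35.

Δx_E = -12.35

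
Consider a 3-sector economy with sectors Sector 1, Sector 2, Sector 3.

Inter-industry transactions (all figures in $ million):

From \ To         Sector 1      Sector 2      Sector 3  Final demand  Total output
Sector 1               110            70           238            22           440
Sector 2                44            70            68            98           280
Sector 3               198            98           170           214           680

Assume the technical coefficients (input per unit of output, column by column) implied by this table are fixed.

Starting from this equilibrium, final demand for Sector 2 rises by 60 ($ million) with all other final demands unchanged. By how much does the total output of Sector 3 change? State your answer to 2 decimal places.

Technical coefficients a_ij = z_ij / X_j:
  a_11 = 110/440 = 0.25, a_21 = 44/440 = 0.10, a_31 = 198/440 = 0.45
  a_12 = 70/280 = 0.25, a_22 = 70/280 = 0.25, a_32 = 98/280 = 0.35
  a_13 = 238/680 = 0.35, a_23 = 68/680 = 0.10, a_33 = 170/680 = 0.25
I − A =
  [   0.75    -0.25    -0.35]
  [  -0.10     0.75    -0.10]
  [  -0.45    -0.35     0.75]
Cofactors of I−A, C_ij = (−1)^(i+j)·(minor ij) (rows/columns in the sector order above):
  C_11 = (0.75)(0.75) − (-0.10)(-0.35) = 0.5275
  C_12 = −[(-0.10)(0.75) − (-0.10)(-0.45)] = 0.1200
  C_13 = (-0.10)(-0.35) − (0.75)(-0.45) = 0.3725
  C_21 = −[(-0.25)(0.75) − (-0.35)(-0.35)] = 0.3100
  C_22 = (0.75)(0.75) − (-0.35)(-0.45) = 0.4050
  C_23 = −[(0.75)(-0.35) − (-0.25)(-0.45)] = 0.3750
  C_31 = (-0.25)(-0.10) − (-0.35)(0.75) = 0.2875
  C_32 = −[(0.75)(-0.10) − (-0.35)(-0.10)] = 0.1100
  C_33 = (0.75)(0.75) − (-0.25)(-0.10) = 0.5375
det(I−A) = Σ_j (I−A)_1j·C_1j = (0.75)(0.5275) + (-0.25)(0.1200) + (-0.35)(0.3725) = 0.23525
adj(I−A) = Cᵀ =
  [ 0.5275   0.3100   0.2875]
  [ 0.1200   0.4050   0.1100]
  [ 0.3725   0.3750   0.5375]
(I − A)⁻¹ = adj(I−A) / det(I−A) ≈
  [   2.2423     1.3177     1.2221]
  [   0.5101     1.7216     0.4676]
  [   1.5834     1.5940     2.2848]
Δx = (I − A)⁻¹ Δd with Δd having +60 in the Sector 2 component and 0 elsewhere.
So Δx_3 = L_32 · (+60), where L_32 = adj(I−A)_32 / det(I−A) = 0.3750 / 0.23525.
Δx_3 = 0.3750 × (+60) / 0.23525 = 22.50 / 0.23525 ≈ 95.64.

Δx_3 = 95.64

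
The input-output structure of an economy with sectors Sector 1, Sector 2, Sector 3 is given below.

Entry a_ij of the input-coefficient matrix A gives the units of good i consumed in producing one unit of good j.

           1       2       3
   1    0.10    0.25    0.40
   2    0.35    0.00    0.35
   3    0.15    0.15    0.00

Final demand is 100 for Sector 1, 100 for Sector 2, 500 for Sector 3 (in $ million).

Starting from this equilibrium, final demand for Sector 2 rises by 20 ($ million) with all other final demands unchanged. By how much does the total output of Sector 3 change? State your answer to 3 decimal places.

Δx_3 = 5.141

I − A =
  [   0.90    -0.25    -0.40]
  [  -0.35     1.00    -0.35]
  [  -0.15    -0.15     1.00]
Cofactors of I−A, C_ij = (−1)^(i+j)·(minor ij) (rows/columns in the sector order above):
  C_11 = (1.00)(1.00) − (-0.35)(-0.15) = 0.9475
  C_12 = −[(-0.35)(1.00) − (-0.35)(-0.15)] = 0.4025
  C_13 = (-0.35)(-0.15) − (1.00)(-0.15) = 0.2025
  C_21 = −[(-0.25)(1.00) − (-0.40)(-0.15)] = 0.3100
  C_22 = (0.90)(1.00) − (-0.40)(-0.15) = 0.8400
  C_23 = −[(0.90)(-0.15) − (-0.25)(-0.15)] = 0.1725
  C_31 = (-0.25)(-0.35) − (-0.40)(1.00) = 0.4875
  C_32 = −[(0.90)(-0.35) − (-0.40)(-0.35)] = 0.4550
  C_33 = (0.90)(1.00) − (-0.25)(-0.35) = 0.8125
det(I−A) = Σ_j (I−A)_1j·C_1j = (0.90)(0.9475) + (-0.25)(0.4025) + (-0.40)(0.2025) = 0.671125
adj(I−A) = Cᵀ =
  [ 0.9475   0.3100   0.4875]
  [ 0.4025   0.8400   0.4550]
  [ 0.2025   0.1725   0.8125]
(I − A)⁻¹ = adj(I−A) / det(I−A) ≈
  [   1.4118     0.4619     0.7264]
  [   0.5997     1.2516     0.6780]
  [   0.3017     0.2570     1.2107]
Δx = (I − A)⁻¹ Δd with Δd having +20 in the Sector 2 component and 0 elsewhere.
So Δx_3 = L_32 · (+20), where L_32 = adj(I−A)_32 / det(I−A) = 0.1725 / 0.671125.
Δx_3 = 0.1725 × (+20) / 0.671125 = 3.45 / 0.671125 ≈ 5.141.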